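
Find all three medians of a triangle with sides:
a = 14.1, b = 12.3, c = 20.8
Median formula: m_a = ½√(2b² + 2c² − a²) (and cyclically). a² = 198.81, b² = 151.29, c² = 432.64.
m_a = ½√(2·151.29 + 2·432.64 − 198.81) = ½√969.05 ≈ ½·31.1296 ≈ 15.5648
m_b = ½√(2·198.81 + 2·432.64 − 151.29) = ½√1111.61 ≈ ½·33.3408 ≈ 16.6704
m_c = ½√(2·198.81 + 2·151.29 − 432.64) = ½√267.56 ≈ ½·16.3573 ≈ 8.17863

m_a = 15.56, m_b = 16.67, m_c = 8.179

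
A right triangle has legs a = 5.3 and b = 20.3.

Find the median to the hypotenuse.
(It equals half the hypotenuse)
Hypotenuse c = √(a² + b²) = √(28.09 + 412.09) = √440.18 ≈ 20.9805
Median to hypotenuse = c/2 ≈ 20.9805/2 ≈ 10.4902

Median = 10.49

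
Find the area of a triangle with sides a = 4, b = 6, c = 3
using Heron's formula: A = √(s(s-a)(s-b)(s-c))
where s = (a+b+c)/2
s = (4 + 6 + 3)/2 = 13/2 = 6.5
s − a = 2.5, s − b = 0.5, s − c = 3.5
s(s−a)(s−b)(s−c) = 6.5·2.5·0.5·3.5 = 28.4375
Area = √28.4375 ≈ 5.33268

s = 6.5, Area = 5.333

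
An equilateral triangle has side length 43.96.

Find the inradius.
r = Area/s with s the semi-perimeter.
Area = (√3/4)·43.96² = (√3/4)·1932.4816 ≈ 0.433013·1932.4816 ≈ 836.789
s = 3·43.96/2 = 65.94
r ≈ 836.789/65.94 ≈ 12.6902
(Equivalently r = side/(2√3) = 43.96/3.4641 ≈ 12.6902.)

r = 12.69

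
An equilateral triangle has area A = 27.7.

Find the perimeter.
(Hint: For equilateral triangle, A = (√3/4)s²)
A = (√3/4)s²  ⇒  s² = 4A/√3 = 4·27.7/√3 = 110.8/1.73205 ≈ 63.9704
s ≈ √63.9704 ≈ 7.99815
Perimeter = 3s ≈ 3·7.99815 ≈ 23.9945

Perimeter = 23.99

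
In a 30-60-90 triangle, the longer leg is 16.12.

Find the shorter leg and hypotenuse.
In a 30-60-90 triangle the sides are in ratio 1 : √3 : 2, so short leg = long leg/√3 and hypotenuse = 2·(short leg).
Short leg = 16.12/√3 ≈ 16.12/1.73205 ≈ 9.30689
Hypotenuse = 2·9.30689 ≈ 18.6138

Short leg = 9.307, Hypotenuse = 18.61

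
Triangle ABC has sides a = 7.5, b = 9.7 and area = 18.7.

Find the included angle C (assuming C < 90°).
Area = ½·a·b·sin(C)  ⇒  sin(C) = 2·Area/(a·b) = 2·18.7/(7.5·9.7) = 37.4/72.75 ≈ 0.514089
C = arcsin(0.514089) ≈ 30.9366° (taking the acute solution since C < 90°)

C = 30.94°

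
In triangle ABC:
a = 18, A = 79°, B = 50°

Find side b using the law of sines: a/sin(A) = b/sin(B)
a/sin(A) = b/sin(B)  ⇒  b = a·sin(B)/sin(A) = 18·sin(50°)/sin(79°)
sin(50°) ≈ 0.766044, sin(79°) ≈ 0.981627
b ≈ 18·0.766044/0.981627 ≈ 13.7888/0.981627 ≈ 14.0469

b = 14.05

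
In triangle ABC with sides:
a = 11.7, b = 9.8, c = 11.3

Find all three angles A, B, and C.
Law of cosines for each angle (a² = 136.89, b² = 96.04, c² = 127.69):
cos(A) = (b² + c² − a²)/(2bc) = (96.04 + 127.69 − 136.89)/(2·9.8·11.3) = 86.84/221.48 ≈ 0.39209  ⇒  A ≈ 66.9154°
cos(B) = (a² + c² − b²)/(2ac) = (136.89 + 127.69 − 96.04)/(2·11.7·11.3) = 168.54/264.42 ≈ 0.637395  ⇒  B ≈ 50.4022°
cos(C) = (a² + b² − c²)/(2ab) = (136.89 + 96.04 − 127.69)/(2·11.7·9.8) = 105.24/229.32 ≈ 0.458922  ⇒  C ≈ 62.6824°
Check: A + B + C ≈ 180°

A = 66.92°, B = 50.4°, C = 62.68°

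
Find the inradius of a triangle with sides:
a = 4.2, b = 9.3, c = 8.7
r = Area/s where s is the semi-perimeter.
s = (4.2 + 9.3 + 8.7)/2 = 22.2/2 = 11.1
Area = √(s(s−a)(s−b)(s−c)) = √(11.1·6.9·1.8·2.4) ≈ √330.869 ≈ 18.1898
r ≈ 18.1898/11.1 ≈ 1.63872

r = 1.639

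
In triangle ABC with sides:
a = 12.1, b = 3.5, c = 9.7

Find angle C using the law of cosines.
c² = a² + b² − 2ab·cos(C)  ⇒  cos(C) = (a² + b² − c²)/(2ab)
cos(C) = (12.1² + 3.5² − 9.7²)/(2·12.1·3.5) = (146.41 + 12.25 − 94.09)/84.7 = 64.57/84.7 ≈ 0.762338
C = arccos(0.762338) ≈ 40.3293°

C = 40.33°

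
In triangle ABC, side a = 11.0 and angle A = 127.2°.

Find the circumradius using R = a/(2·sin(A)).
R = a/(2·sin(A)) = 11.0/(2·sin(127.2°))
sin(127.2°) ≈ 0.79653
R ≈ 11.0/(2·0.79653) = 11.0/1.59306 ≈ 6.90495

R = 6.905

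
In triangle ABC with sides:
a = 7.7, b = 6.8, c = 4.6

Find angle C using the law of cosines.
c² = a² + b² − 2ab·cos(C)  ⇒  cos(C) = (a² + b² − c²)/(2ab)
cos(C) = (7.7² + 6.8² − 4.6²)/(2·7.7·6.8) = (59.29 + 46.24 − 21.16)/104.72 = 84.37/104.72 ≈ 0.805672
C = arccos(0.805672) ≈ 36.3248°

C = 36.32°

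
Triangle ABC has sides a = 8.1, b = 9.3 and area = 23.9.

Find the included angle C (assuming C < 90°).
Area = ½·a·b·sin(C)  ⇒  sin(C) = 2·Area/(a·b) = 2·23.9/(8.1·9.3) = 47.8/75.33 ≈ 0.634541
C = arcsin(0.634541) ≈ 39.386° (taking the acute solution since C < 90°)

C = 39.39°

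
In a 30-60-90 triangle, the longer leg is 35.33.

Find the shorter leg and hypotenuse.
In a 30-60-90 triangle the sides are in ratio 1 : √3 : 2, so short leg = long leg/√3 and hypotenuse = 2·(short leg).
Short leg = 35.33/√3 ≈ 35.33/1.73205 ≈ 20.3978
Hypotenuse = 2·20.3978 ≈ 40.7956

Short leg = 20.4, Hypotenuse = 40.8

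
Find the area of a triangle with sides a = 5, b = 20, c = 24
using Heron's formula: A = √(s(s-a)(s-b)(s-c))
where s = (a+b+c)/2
s = (5 + 20 + 24)/2 = 49/2 = 24.5
s − a = 19.5, s − b = 4.5, s − c = 0.5
s(s−a)(s−b)(s−c) = 24.5·19.5·4.5·0.5 = 1074.9375
Area = √1074.9375 ≈ 32.7862

s = 24.5, Area = 32.79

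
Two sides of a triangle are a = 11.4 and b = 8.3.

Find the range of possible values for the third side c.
Triangle inequality: |a − b| < c < a + b
|a − b| = |11.4 − 8.3| = 3.1
a + b = 11.4 + 8.3 = 19.7

3.1 < c < 19.7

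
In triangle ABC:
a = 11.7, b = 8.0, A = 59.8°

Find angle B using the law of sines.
a/sin(A) = b/sin(B)  ⇒  sin(B) = b·sin(A)/a = 8.0·sin(59.8°)/11.7
sin(59.8°) ≈ 0.864275
sin(B) ≈ 8.0·0.864275/11.7 ≈ 6.9142/11.7 ≈ 0.590957
B = arcsin(0.590957) ≈ 36.225°
(Since b ≤ a we need B ≤ A, so the obtuse alternative 180° − 36.225° ≈ 143.775° is rejected.)

B = 36.22°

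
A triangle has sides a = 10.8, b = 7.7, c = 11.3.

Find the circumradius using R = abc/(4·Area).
First find the area with Heron's formula.
s = (10.8 + 7.7 + 11.3)/2 = 14.9
Area = √(s(s−a)(s−b)(s−c)) = √(14.9·4.1·7.2·3.6) ≈ √1583.45 ≈ 39.7926
abc = 10.8·7.7·11.3 = 939.708
R = abc/(4·Area) ≈ 939.708/(4·39.7926) = 939.708/159.17 ≈ 5.90378

R = 5.904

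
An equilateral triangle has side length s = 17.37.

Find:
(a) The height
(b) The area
(a) The height splits the triangle into two 30-60-90 halves: h = s·√3/2 = 17.37·1.73205/2 ≈ 30.0857/2 ≈ 15.0429
(b) Area = (√3/4)·s² = (√3/4)·17.37² = (√3/4)·301.7169 ≈ 0.433013·301.7169 ≈ 130.647

Height = 15.04, Area = 130.6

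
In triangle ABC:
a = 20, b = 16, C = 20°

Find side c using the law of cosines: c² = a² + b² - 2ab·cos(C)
c² = 20² + 16² − 2·20·16·cos(20°)
cos(20°) ≈ 0.939693
c² ≈ 400 + 256 − 640·(0.939693) ≈ 656 − 601.403 ≈ 54.5967
c ≈ √54.5967 ≈ 7.38896

c = 7.389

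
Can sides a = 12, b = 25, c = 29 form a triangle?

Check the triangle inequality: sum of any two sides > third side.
a + b vs c: 12 + 25 = 37 > 29  ✓
a + c vs b: 12 + 29 = 41 > 25  ✓
b + c vs a: 25 + 29 = 54 > 12  ✓

Yes, triangle inequality satisfied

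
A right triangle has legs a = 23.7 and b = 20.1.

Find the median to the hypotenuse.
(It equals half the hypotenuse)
Hypotenuse c = √(a² + b²) = √(561.69 + 404.01) = √965.7 ≈ 31.0757
Median to hypotenuse = c/2 ≈ 31.0757/2 ≈ 15.5379

Median = 15.54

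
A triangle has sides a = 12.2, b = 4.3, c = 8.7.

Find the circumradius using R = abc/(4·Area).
First find the area with Heron's formula.
s = (12.2 + 4.3 + 8.7)/2 = 12.6
Area = √(s(s−a)(s−b)(s−c)) = √(12.6·0.4·8.3·3.9) ≈ √163.145 ≈ 12.7728
abc = 12.2·4.3·8.7 = 456.402
R = abc/(4·Area) ≈ 456.402/(4·12.7728) = 456.402/51.0913 ≈ 8.93307

R = 8.933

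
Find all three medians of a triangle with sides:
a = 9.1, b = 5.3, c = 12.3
Median formula: m_a = ½√(2b² + 2c² − a²) (and cyclically). a² = 82.81, b² = 28.09, c² = 151.29.
m_a = ½√(2·28.09 + 2·151.29 − 82.81) = ½√275.95 ≈ ½·16.6117 ≈ 8.30587
m_b = ½√(2·82.81 + 2·151.29 − 28.09) = ½√440.11 ≈ ½·20.9788 ≈ 10.4894
m_c = ½√(2·82.81 + 2·28.09 − 151.29) = ½√70.51 ≈ ½·8.39702 ≈ 4.19851

m_a = 8.306, m_b = 10.49, m_c = 4.199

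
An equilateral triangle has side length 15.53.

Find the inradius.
r = Area/s with s the semi-perimeter.
Area = (√3/4)·15.53² = (√3/4)·241.1809 ≈ 0.433013·241.1809 ≈ 104.434
s = 3·15.53/2 = 23.295
r ≈ 104.434/23.295 ≈ 4.48312
(Equivalently r = side/(2√3) = 15.53/3.4641 ≈ 4.48312.)

r = 4.483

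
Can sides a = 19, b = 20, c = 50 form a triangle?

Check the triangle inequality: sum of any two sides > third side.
a + b vs c: 19 + 20 = 39 ≤ 50  ✗
a + c vs b: 19 + 50 = 69 > 20  ✓
b + c vs a: 20 + 50 = 70 > 19  ✓

No: 19 + 20 = 39 is not > 50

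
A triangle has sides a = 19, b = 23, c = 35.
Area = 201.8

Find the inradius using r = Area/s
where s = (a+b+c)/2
s = (19 + 23 + 35)/2 = 77/2 = 38.5
r = Area/s = 201.8/38.5 ≈ 5.24156

r = 5.242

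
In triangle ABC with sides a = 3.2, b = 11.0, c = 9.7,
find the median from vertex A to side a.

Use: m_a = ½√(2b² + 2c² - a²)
m_a = ½√(2·11.0² + 2·9.7² − 3.2²) = ½√(2·121 + 2·94.09 − 10.24) = ½√(242 + 188.18 − 10.24) = ½√419.94
√419.94 ≈ 20.4924, so m_a ≈ 10.2462

m_a = 10.25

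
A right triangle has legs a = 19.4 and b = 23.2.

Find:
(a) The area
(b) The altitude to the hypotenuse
(a) The legs are perpendicular, so Area = ½·a·b = ½·19.4·23.2 = ½·450.08 = 225.04
(b) Hypotenuse c = √(a² + b²) = √(376.36 + 538.24) = √914.6 ≈ 30.2424
    Area = ½·c·h_c  ⇒  h_c = 2·Area/c = 450.08/30.2424 ≈ 14.8824

Area = 225.04, h_c = 14.88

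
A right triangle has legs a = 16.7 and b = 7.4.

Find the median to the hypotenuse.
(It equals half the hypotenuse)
Hypotenuse c = √(a² + b²) = √(278.89 + 54.76) = √333.65 ≈ 18.2661
Median to hypotenuse = c/2 ≈ 18.2661/2 ≈ 9.13304

Median = 9.133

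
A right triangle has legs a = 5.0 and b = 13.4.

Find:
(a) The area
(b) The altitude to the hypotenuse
(a) The legs are perpendicular, so Area = ½·a·b = ½·5.0·13.4 = ½·67 = 33.5
(b) Hypotenuse c = √(a² + b²) = √(25 + 179.56) = √204.56 ≈ 14.3024
    Area = ½·c·h_c  ⇒  h_c = 2·Area/c = 67/14.3024 ≈ 4.68451

Area = 33.5, h_c = 4.685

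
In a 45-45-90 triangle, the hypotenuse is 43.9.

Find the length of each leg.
In a 45-45-90 triangle hypotenuse = leg·√2, so leg = hypotenuse/√2.
Leg = 43.9/√2 ≈ 43.9/1.41421 ≈ 31.042

Each leg = 31.04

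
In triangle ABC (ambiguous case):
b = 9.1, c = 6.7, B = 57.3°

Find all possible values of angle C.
b/sin(B) = c/sin(C)  ⇒  sin(C) = c·sin(B)/b = 6.7·sin(57.3°)/9.1
sin(57.3°) ≈ 0.841511
sin(C) ≈ 6.7·0.841511/9.1 ≈ 5.63812/9.1 ≈ 0.619574
Candidate 1: C₁ = arcsin(0.619574) ≈ 38.285°  →  A = 180° − 57.3° − 38.285° ≈ 84.415° > 0, valid
Candidate 2: C₂ = 180° − C₁ ≈ 141.715°  →  A = 180° − 57.3° − 141.715° ≈ -19.015° ≤ 0, not a valid triangle

C = 38.29° (one solution)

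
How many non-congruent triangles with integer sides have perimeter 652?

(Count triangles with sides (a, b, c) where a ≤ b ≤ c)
Let a ≤ b ≤ c with a + b + c = 652. The only binding inequality is a + b > c, i.e. 652 − c > c, so c < 652/2; and c ≥ 652/3 since c is the largest side.
So 218 ≤ c ≤ 325. For each c, b runs from ⌈(652 − c)/2⌉ up to c (then a = 652 − b − c satisfies 1 ≤ a ≤ b automatically), giving c − ⌈(652 − c)/2⌉ + 1 choices.
Summing over c: 2 + 3 + 5 + 6 + … + 161 + 162  (108 terms, c = 218, …, 325) = 8856
Check (closed form: nearest integer to p²/48 for even p, (p+3)²/48 for odd p): 652²/48 = 425104/48 ≈ 8856.33 → 8856

8856 triangles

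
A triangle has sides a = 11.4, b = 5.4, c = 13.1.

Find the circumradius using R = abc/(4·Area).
First find the area with Heron's formula.
s = (11.4 + 5.4 + 13.1)/2 = 14.95
Area = √(s(s−a)(s−b)(s−c)) = √(14.95·3.55·9.55·1.85) ≈ √937.658 ≈ 30.6212
abc = 11.4·5.4·13.1 = 806.436
R = abc/(4·Area) ≈ 806.436/(4·30.6212) = 806.436/122.485 ≈ 6.58397

R = 6.584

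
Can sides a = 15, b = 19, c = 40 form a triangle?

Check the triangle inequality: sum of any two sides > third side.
a + b vs c: 15 + 19 = 34 ≤ 40  ✗
a + c vs b: 15 + 40 = 55 > 19  ✓
b + c vs a: 19 + 40 = 59 > 15  ✓

No: 15 + 19 = 34 is not > 40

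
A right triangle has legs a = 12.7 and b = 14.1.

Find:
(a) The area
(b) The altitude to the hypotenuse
(a) The legs are perpendicular, so Area = ½·a·b = ½·12.7·14.1 = ½·179.07 = 89.535
(b) Hypotenuse c = √(a² + b²) = √(161.29 + 198.81) = √360.1 ≈ 18.9763
    Area = ½·c·h_c  ⇒  h_c = 2·Area/c = 179.07/18.9763 ≈ 9.43651

Area = 89.535, h_c = 9.437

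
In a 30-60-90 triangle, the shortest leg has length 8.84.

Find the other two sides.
In a 30-60-90 triangle the sides are in ratio 1 : √3 : 2 (short leg : long leg : hypotenuse).
Long leg = 8.84·√3 ≈ 8.84·1.73205 ≈ 15.3113
Hypotenuse = 2·8.84 = 17.68

Long leg = 8.84√3 = 15.31, Hypotenuse = 17.68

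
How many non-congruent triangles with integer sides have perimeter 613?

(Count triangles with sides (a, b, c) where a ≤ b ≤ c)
Let a ≤ b ≤ c with a + b + c = 613. The only binding inequality is a + b > c, i.e. 613 − c > c, so c < 613/2; and c ≥ 613/3 since c is the largest side.
So 205 ≤ c ≤ 306. For each c, b runs from ⌈(613 − c)/2⌉ up to c (then a = 613 − b − c satisfies 1 ≤ a ≤ b automatically), giving c − ⌈(613 − c)/2⌉ + 1 choices.
Summing over c: 2 + 3 + 5 + 6 + … + 152 + 153  (102 terms, c = 205, …, 306) = 7905
Check (closed form: nearest integer to p²/48 for even p, (p+3)²/48 for odd p): (613+3)²/48 = 616²/48 = 379456/48 ≈ 7905.33 → 7905

7905 triangles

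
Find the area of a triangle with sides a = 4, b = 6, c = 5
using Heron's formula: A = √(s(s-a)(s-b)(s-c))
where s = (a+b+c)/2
s = (4 + 6 + 5)/2 = 15/2 = 7.5
s − a = 3.5, s − b = 1.5, s − c = 2.5
s(s−a)(s−b)(s−c) = 7.5·3.5·1.5·2.5 = 98.4375
Area = √98.4375 ≈ 9.92157

s = 7.5, Area = 9.922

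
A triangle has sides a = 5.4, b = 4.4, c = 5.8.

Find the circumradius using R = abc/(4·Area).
First find the area with Heron's formula.
s = (5.4 + 4.4 + 5.8)/2 = 7.8
Area = √(s(s−a)(s−b)(s−c)) = √(7.8·2.4·3.4·2) ≈ √127.296 ≈ 11.2826
abc = 5.4·4.4·5.8 = 137.808
R = abc/(4·Area) ≈ 137.808/(4·11.2826) = 137.808/45.1302 ≈ 3.05356

R = 3.054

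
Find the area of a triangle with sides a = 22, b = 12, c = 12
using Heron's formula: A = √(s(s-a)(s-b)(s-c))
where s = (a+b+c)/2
s = (22 + 12 + 12)/2 = 46/2 = 23
s − a = 1, s − b = 11, s − c = 11
s(s−a)(s−b)(s−c) = 23·1·11·11 = 2783
Area = √2783 ≈ 52.7541

s = 23.0, Area = 52.75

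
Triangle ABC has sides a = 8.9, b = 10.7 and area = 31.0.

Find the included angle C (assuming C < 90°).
Area = ½·a·b·sin(C)  ⇒  sin(C) = 2·Area/(a·b) = 2·31.0/(8.9·10.7) = 62/95.23 ≈ 0.651055
C = arcsin(0.651055) ≈ 40.6212° (taking the acute solution since C < 90°)

C = 40.62°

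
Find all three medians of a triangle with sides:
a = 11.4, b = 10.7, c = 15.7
Median formula: m_a = ½√(2b² + 2c² − a²) (and cyclically). a² = 129.96, b² = 114.49, c² = 246.49.
m_a = ½√(2·114.49 + 2·246.49 − 129.96) = ½√592 ≈ ½·24.3311 ≈ 12.1655
m_b = ½√(2·129.96 + 2·246.49 − 114.49) = ½√638.41 ≈ ½·25.2668 ≈ 12.6334
m_c = ½√(2·129.96 + 2·114.49 − 246.49) = ½√242.41 ≈ ½·15.5695 ≈ 7.78476

m_a = 12.17, m_b = 12.63, m_c = 7.785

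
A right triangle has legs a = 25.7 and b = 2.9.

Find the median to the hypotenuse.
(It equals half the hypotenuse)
Hypotenuse c = √(a² + b²) = √(660.49 + 8.41) = √668.9 ≈ 25.8631
Median to hypotenuse = c/2 ≈ 25.8631/2 ≈ 12.9316

Median = 12.93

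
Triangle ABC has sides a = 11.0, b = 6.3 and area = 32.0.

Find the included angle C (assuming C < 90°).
Area = ½·a·b·sin(C)  ⇒  sin(C) = 2·Area/(a·b) = 2·32.0/(11.0·6.3) = 64/69.3 ≈ 0.923521
C = arcsin(0.923521) ≈ 67.4464° (taking the acute solution since C < 90°)

C = 67.45°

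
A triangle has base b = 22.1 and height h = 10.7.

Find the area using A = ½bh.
A = ½·b·h = ½·22.1·10.7 = ½·236.47 = 118.235

Area = 118.235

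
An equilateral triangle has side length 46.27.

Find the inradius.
r = Area/s with s the semi-perimeter.
Area = (√3/4)·46.27² = (√3/4)·2140.9129 ≈ 0.433013·2140.9129 ≈ 927.042
s = 3·46.27/2 = 69.405
r ≈ 927.042/69.405 ≈ 13.357
(Equivalently r = side/(2√3) = 46.27/3.4641 ≈ 13.357.)

r = 13.36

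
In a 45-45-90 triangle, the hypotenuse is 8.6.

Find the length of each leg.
In a 45-45-90 triangle hypotenuse = leg·√2, so leg = hypotenuse/√2.
Leg = 8.6/√2 ≈ 8.6/1.41421 ≈ 6.08112

Each leg = 6.081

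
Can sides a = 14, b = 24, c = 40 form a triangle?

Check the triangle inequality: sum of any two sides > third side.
a + b vs c: 14 + 24 = 38 ≤ 40  ✗
a + c vs b: 14 + 40 = 54 > 24  ✓
b + c vs a: 24 + 40 = 64 > 14  ✓

No: 14 + 24 = 38 is not > 40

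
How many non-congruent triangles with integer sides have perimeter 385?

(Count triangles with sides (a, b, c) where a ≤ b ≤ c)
Let a ≤ b ≤ c with a + b + c = 385. The only binding inequality is a + b > c, i.e. 385 − c > c, so c < 385/2; and c ≥ 385/3 since c is the largest side.
So 129 ≤ c ≤ 192. For each c, b runs from ⌈(385 − c)/2⌉ up to c (then a = 385 − b − c satisfies 1 ≤ a ≤ b automatically), giving c − ⌈(385 − c)/2⌉ + 1 choices.
Summing over c: 2 + 3 + 5 + 6 + … + 95 + 96  (64 terms, c = 129, …, 192) = 3136
Check (closed form: nearest integer to p²/48 for even p, (p+3)²/48 for odd p): (385+3)²/48 = 388²/48 = 150544/48 ≈ 3136.33 → 3136

3136 triangles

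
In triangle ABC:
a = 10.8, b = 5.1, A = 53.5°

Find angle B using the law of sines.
a/sin(A) = b/sin(B)  ⇒  sin(B) = b·sin(A)/a = 5.1·sin(53.5°)/10.8
sin(53.5°) ≈ 0.803857
sin(B) ≈ 5.1·0.803857/10.8 ≈ 4.09967/10.8 ≈ 0.379599
B = arcsin(0.379599) ≈ 22.3089°
(Since b ≤ a we need B ≤ A, so the obtuse alternative 180° − 22.3089° ≈ 157.691° is rejected.)

B = 22.31°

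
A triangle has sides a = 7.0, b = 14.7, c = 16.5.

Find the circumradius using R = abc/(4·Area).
First find the area with Heron's formula.
s = (7.0 + 14.7 + 16.5)/2 = 19.1
Area = √(s(s−a)(s−b)(s−c)) = √(19.1·12.1·4.4·2.6) ≈ √2643.9 ≈ 51.4189
abc = 7.0·14.7·16.5 = 1697.85
R = abc/(4·Area) ≈ 1697.85/(4·51.4189) = 1697.85/205.675 ≈ 8.255

R = 8.255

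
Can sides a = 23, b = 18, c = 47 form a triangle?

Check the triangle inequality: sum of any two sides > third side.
a + b vs c: 23 + 18 = 41 ≤ 47  ✗
a + c vs b: 23 + 47 = 70 > 18  ✓
b + c vs a: 18 + 47 = 65 > 23  ✓

No: 23 + 18 = 41 is not > 47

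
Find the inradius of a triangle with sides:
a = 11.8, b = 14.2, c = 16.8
r = Area/s where s is the semi-perimeter.
s = (11.8 + 14.2 + 16.8)/2 = 42.8/2 = 21.4
Area = √(s(s−a)(s−b)(s−c)) = √(21.4·9.6·7.2·4.6) ≈ √6804.17 ≈ 82.4874
r ≈ 82.4874/21.4 ≈ 3.85455

r = 3.855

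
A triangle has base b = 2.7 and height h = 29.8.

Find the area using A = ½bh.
A = ½·b·h = ½·2.7·29.8 = ½·80.46 = 40.23

Area = 40.23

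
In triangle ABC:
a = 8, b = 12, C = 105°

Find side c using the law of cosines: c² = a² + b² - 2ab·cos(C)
c² = 8² + 12² − 2·8·12·cos(105°)
cos(105°) ≈ -0.258819
c² ≈ 64 + 144 − 192·(-0.258819) ≈ 208 + 49.6933 ≈ 257.693
c ≈ √257.693 ≈ 16.0528

c = 16.05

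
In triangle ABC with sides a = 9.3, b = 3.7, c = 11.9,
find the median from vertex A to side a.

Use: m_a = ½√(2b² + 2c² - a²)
m_a = ½√(2·3.7² + 2·11.9² − 9.3²) = ½√(2·13.69 + 2·141.61 − 86.49) = ½√(27.38 + 283.22 − 86.49) = ½√224.11
√224.11 ≈ 14.9703, so m_a ≈ 7.48515

m_a = 7.485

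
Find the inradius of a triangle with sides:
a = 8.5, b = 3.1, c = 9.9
r = Area/s where s is the semi-perimeter.
s = (8.5 + 3.1 + 9.9)/2 = 21.5/2 = 10.75
Area = √(s(s−a)(s−b)(s−c)) = √(10.75·2.25·7.65·0.85) ≈ √157.279 ≈ 12.5411
r ≈ 12.5411/10.75 ≈ 1.16661

r = 1.167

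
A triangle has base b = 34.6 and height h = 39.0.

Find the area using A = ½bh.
A = ½·b·h = ½·34.6·39.0 = ½·1349.4 = 674.7

Area = 674.7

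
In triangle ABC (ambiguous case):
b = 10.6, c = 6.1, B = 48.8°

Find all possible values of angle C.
b/sin(B) = c/sin(C)  ⇒  sin(C) = c·sin(B)/b = 6.1·sin(48.8°)/10.6
sin(48.8°) ≈ 0.752415
sin(C) ≈ 6.1·0.752415/10.6 ≈ 4.58973/10.6 ≈ 0.432993
Candidate 1: C₁ = arcsin(0.432993) ≈ 25.6577°  →  A = 180° − 48.8° − 25.6577° ≈ 105.542° > 0, valid
Candidate 2: C₂ = 180° − C₁ ≈ 154.342°  →  A = 180° − 48.8° − 154.342° ≈ -23.1423° ≤ 0, not a valid triangle

C = 25.66° (one solution)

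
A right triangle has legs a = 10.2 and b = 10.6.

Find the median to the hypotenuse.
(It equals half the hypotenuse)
Hypotenuse c = √(a² + b²) = √(104.04 + 112.36) = √216.4 ≈ 14.7105
Median to hypotenuse = c/2 ≈ 14.7105/2 ≈ 7.35527

Median = 7.355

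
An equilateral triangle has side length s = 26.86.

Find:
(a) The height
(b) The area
(a) The height splits the triangle into two 30-60-90 halves: h = s·√3/2 = 26.86·1.73205/2 ≈ 46.5229/2 ≈ 23.2614
(b) Area = (√3/4)·s² = (√3/4)·26.86² = (√3/4)·721.4596 ≈ 0.433013·721.4596 ≈ 312.401

Height = 23.26, Area = 312.4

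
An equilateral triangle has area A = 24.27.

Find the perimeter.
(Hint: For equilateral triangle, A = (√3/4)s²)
A = (√3/4)s²  ⇒  s² = 4A/√3 = 4·24.27/√3 = 97.08/1.73205 ≈ 56.0492
s ≈ √56.0492 ≈ 7.4866
Perimeter = 3s ≈ 3·7.4866 ≈ 22.4598

Perimeter = 22.46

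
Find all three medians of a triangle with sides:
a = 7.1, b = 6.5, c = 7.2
Median formula: m_a = ½√(2b² + 2c² − a²) (and cyclically). a² = 50.41, b² = 42.25, c² = 51.84.
m_a = ½√(2·42.25 + 2·51.84 − 50.41) = ½√137.77 ≈ ½·11.7375 ≈ 5.86877
m_b = ½√(2·50.41 + 2·51.84 − 42.25) = ½√162.25 ≈ ½·12.7377 ≈ 6.36887
m_c = ½√(2·50.41 + 2·42.25 − 51.84) = ½√133.48 ≈ ½·11.5534 ≈ 5.77668

m_a = 5.869, m_b = 6.369, m_c = 5.777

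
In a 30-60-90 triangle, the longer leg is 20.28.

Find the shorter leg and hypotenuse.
In a 30-60-90 triangle the sides are in ratio 1 : √3 : 2, so short leg = long leg/√3 and hypotenuse = 2·(short leg).
Short leg = 20.28/√3 ≈ 20.28/1.73205 ≈ 11.7087
Hypotenuse = 2·11.7087 ≈ 23.4173

Short leg = 11.71, Hypotenuse = 23.42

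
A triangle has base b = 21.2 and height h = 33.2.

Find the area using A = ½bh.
A = ½·b·h = ½·21.2·33.2 = ½·703.84 = 351.92

Area = 351.92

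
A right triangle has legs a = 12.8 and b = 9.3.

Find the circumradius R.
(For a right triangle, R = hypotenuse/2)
Hypotenuse c = √(a² + b²) = √(163.84 + 86.49) = √250.33 ≈ 15.8218
R = c/2 ≈ 15.8218/2 ≈ 7.91091

R = 7.911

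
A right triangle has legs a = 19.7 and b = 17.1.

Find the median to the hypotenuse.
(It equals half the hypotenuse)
Hypotenuse c = √(a² + b²) = √(388.09 + 292.41) = √680.5 ≈ 26.0864
Median to hypotenuse = c/2 ≈ 26.0864/2 ≈ 13.0432

Median = 13.04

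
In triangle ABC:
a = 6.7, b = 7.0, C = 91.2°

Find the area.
Two sides and the included angle (SAS): A = ½·a·b·sin(C) = ½·6.7·7.0·sin(91.2°)
sin(91.2°) ≈ 0.999781
A ≈ ½·46.9·0.999781 = 23.45·0.999781 ≈ 23.4449

Area = 23.44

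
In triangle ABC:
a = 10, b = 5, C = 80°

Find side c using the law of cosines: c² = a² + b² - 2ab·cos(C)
c² = 10² + 5² − 2·10·5·cos(80°)
cos(80°) ≈ 0.173648
c² ≈ 100 + 25 − 100·(0.173648) ≈ 125 − 17.3648 ≈ 107.635
c ≈ √107.635 ≈ 10.3747

c = 10.37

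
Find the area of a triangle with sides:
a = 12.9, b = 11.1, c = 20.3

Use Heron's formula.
s = (12.9 + 11.1 + 20.3)/2 = 44.3/2 = 22.15
s − a = 9.25, s − b = 11.05, s − c = 1.85
s(s−a)(s−b)(s−c) = 22.15·9.25·11.05·1.85 ≈ 4188.41
Area = √4188.41 ≈ 64.7179

Area = 64.72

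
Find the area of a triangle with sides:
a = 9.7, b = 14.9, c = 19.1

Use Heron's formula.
s = (9.7 + 14.9 + 19.1)/2 = 43.7/2 = 21.85
s − a = 12.15, s − b = 6.95, s − c = 2.75
s(s−a)(s−b)(s−c) = 21.85·12.15·6.95·2.75 ≈ 5073.94
Area = √5073.94 ≈ 71.2316

Area = 71.23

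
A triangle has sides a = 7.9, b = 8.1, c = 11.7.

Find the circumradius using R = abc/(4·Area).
First find the area with Heron's formula.
s = (7.9 + 8.1 + 11.7)/2 = 13.85
Area = √(s(s−a)(s−b)(s−c)) = √(13.85·5.95·5.75·2.15) ≈ √1018.76 ≈ 31.9181
abc = 7.9·8.1·11.7 = 748.683
R = abc/(4·Area) ≈ 748.683/(4·31.9181) = 748.683/127.672 ≈ 5.8641

R = 5.864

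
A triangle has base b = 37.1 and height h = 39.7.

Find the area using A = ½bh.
A = ½·b·h = ½·37.1·39.7 = ½·1472.87 = 736.435

Area = 736.435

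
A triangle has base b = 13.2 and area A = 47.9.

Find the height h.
A = ½·b·h  ⇒  h = 2A/b = 2·47.9/13.2 = 95.8/13.2 ≈ 7.25758

h = 7.258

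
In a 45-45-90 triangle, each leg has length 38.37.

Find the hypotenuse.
In a 45-45-90 triangle the sides are in ratio 1 : 1 : √2, so hypotenuse = leg·√2.
Hypotenuse = 38.37·√2 ≈ 38.37·1.41421 ≈ 54.2634

Hypotenuse = 38.37√2 = 54.26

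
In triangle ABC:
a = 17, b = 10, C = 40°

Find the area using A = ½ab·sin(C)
A = ½·a·b·sin(C) = ½·17·10·sin(40°)
sin(40°) ≈ 0.642788
A ≈ ½·170·0.642788 = 85·0.642788 ≈ 54.6369

Area = 54.64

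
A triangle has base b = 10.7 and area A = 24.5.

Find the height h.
A = ½·b·h  ⇒  h = 2A/b = 2·24.5/10.7 = 49/10.7 ≈ 4.57944

h = 4.579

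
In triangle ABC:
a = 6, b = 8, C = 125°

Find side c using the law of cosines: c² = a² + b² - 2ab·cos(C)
c² = 6² + 8² − 2·6·8·cos(125°)
cos(125°) ≈ -0.573576
c² ≈ 36 + 64 − 96·(-0.573576) ≈ 100 + 55.0633 ≈ 155.063
c ≈ √155.063 ≈ 12.4524

c = 12.45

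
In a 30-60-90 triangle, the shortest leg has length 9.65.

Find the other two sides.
In a 30-60-90 triangle the sides are in ratio 1 : √3 : 2 (short leg : long leg : hypotenuse).
Long leg = 9.65·√3 ≈ 9.65·1.73205 ≈ 16.7143
Hypotenuse = 2·9.65 = 19.3

Long leg = 9.65√3 = 16.71, Hypotenuse = 19.3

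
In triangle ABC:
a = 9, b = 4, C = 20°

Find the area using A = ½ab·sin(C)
A = ½·a·b·sin(C) = ½·9·4·sin(20°)
sin(20°) ≈ 0.34202
A ≈ ½·36·0.34202 = 18·0.34202 ≈ 6.15636

Area = 6.156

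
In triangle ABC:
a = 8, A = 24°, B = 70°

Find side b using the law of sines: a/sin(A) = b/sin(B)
a/sin(A) = b/sin(B)  ⇒  b = a·sin(B)/sin(A) = 8·sin(70°)/sin(24°)
sin(70°) ≈ 0.939693, sin(24°) ≈ 0.406737
b ≈ 8·0.939693/0.406737 ≈ 7.51754/0.406737 ≈ 18.4826

b = 18.48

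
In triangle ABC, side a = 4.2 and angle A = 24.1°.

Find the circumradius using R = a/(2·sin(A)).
R = a/(2·sin(A)) = 4.2/(2·sin(24.1°))
sin(24.1°) ≈ 0.40833
R ≈ 4.2/(2·0.40833) = 4.2/0.816661 ≈ 5.14289

R = 5.143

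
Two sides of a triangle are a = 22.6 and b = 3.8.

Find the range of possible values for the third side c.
Triangle inequality: |a − b| < c < a + b
|a − b| = |22.6 − 3.8| = 18.8
a + b = 22.6 + 3.8 = 26.4

18.8 < c < 26.4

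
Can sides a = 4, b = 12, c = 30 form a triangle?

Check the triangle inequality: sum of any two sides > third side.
a + b vs c: 4 + 12 = 16 ≤ 30  ✗
a + c vs b: 4 + 30 = 34 > 12  ✓
b + c vs a: 12 + 30 = 42 > 4  ✓

No: 4 + 12 = 16 is not > 30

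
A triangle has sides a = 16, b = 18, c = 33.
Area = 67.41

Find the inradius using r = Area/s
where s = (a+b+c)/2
s = (16 + 18 + 33)/2 = 67/2 = 33.5
r = Area/s = 67.41/33.5 ≈ 2.01224

r = 2.012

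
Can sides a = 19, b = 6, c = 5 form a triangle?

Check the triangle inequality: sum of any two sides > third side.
a + b vs c: 19 + 6 = 25 > 5  ✓
a + c vs b: 19 + 5 = 24 > 6  ✓
b + c vs a: 6 + 5 = 11 ≤ 19  ✗

No: 6 + 5 = 11 is not > 19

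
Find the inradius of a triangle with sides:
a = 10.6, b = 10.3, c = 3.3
r = Area/s where s is the semi-perimeter.
s = (10.6 + 10.3 + 3.3)/2 = 24.2/2 = 12.1
Area = √(s(s−a)(s−b)(s−c)) = √(12.1·1.5·1.8·8.8) ≈ √287.496 ≈ 16.9557
r ≈ 16.9557/12.1 ≈ 1.4013

r = 1.401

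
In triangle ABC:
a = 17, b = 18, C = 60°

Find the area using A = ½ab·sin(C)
A = ½·a·b·sin(C) = ½·17·18·sin(60°)
sin(60°) ≈ 0.866025
A ≈ ½·306·0.866025 = 153·0.866025 ≈ 132.502

Area = 132.5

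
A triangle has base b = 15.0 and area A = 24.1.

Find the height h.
A = ½·b·h  ⇒  h = 2A/b = 2·24.1/15.0 = 48.2/15.0 ≈ 3.21333

h = 3.213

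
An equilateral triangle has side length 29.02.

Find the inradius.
r = Area/s with s the semi-perimeter.
Area = (√3/4)·29.02² = (√3/4)·842.1604 ≈ 0.433013·842.1604 ≈ 364.666
s = 3·29.02/2 = 43.53
r ≈ 364.666/43.53 ≈ 8.37735
(Equivalently r = side/(2√3) = 29.02/3.4641 ≈ 8.37735.)

r = 8.377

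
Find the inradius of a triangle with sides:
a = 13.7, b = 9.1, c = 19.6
r = Area/s where s is the semi-perimeter.
s = (13.7 + 9.1 + 19.6)/2 = 42.4/2 = 21.2
Area = √(s(s−a)(s−b)(s−c)) = √(21.2·7.5·12.1·1.6) ≈ √3078.24 ≈ 55.4819
r ≈ 55.4819/21.2 ≈ 2.61707

r = 2.617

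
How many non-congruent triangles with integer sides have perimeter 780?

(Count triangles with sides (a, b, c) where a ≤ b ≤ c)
Let a ≤ b ≤ c with a + b + c = 780. The only binding inequality is a + b > c, i.e. 780 − c > c, so c < 780/2; and c ≥ 780/3 since c is the largest side.
So 260 ≤ c ≤ 389. For each c, b runs from ⌈(780 − c)/2⌉ up to c (then a = 780 − b − c satisfies 1 ≤ a ≤ b automatically), giving c − ⌈(780 − c)/2⌉ + 1 choices.
Summing over c: 1 + 2 + 4 + 5 + … + 193 + 194  (130 terms, c = 260, …, 389) = 12675
Check (closed form: nearest integer to p²/48 for even p, (p+3)²/48 for odd p): 780²/48 = 608400/48 ≈ 12675.00 → 12675

12675 triangles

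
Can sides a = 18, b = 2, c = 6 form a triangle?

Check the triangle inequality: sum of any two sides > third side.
a + b vs c: 18 + 2 = 20 > 6  ✓
a + c vs b: 18 + 6 = 24 > 2  ✓
b + c vs a: 2 + 6 = 8 ≤ 18  ✗

No: 2 + 6 = 8 is not > 18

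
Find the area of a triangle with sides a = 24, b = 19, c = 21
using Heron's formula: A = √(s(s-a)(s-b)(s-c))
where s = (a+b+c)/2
s = (24 + 19 + 21)/2 = 64/2 = 32
s − a = 8, s − b = 13, s − c = 11
s(s−a)(s−b)(s−c) = 32·8·13·11 = 36608
Area = √36608 ≈ 191.332

s = 32.0, Area = 191.3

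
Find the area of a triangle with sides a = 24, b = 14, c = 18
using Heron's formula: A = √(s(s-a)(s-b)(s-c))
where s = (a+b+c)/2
s = (24 + 14 + 18)/2 = 56/2 = 28
s − a = 4, s − b = 14, s − c = 10
s(s−a)(s−b)(s−c) = 28·4·14·10 = 15680
Area = √15680 ≈ 125.22

s = 28.0, Area = 125.2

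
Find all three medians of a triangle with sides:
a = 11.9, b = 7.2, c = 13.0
Median formula: m_a = ½√(2b² + 2c² − a²) (and cyclically). a² = 141.61, b² = 51.84, c² = 169.
m_a = ½√(2·51.84 + 2·169 − 141.61) = ½√300.07 ≈ ½·17.3225 ≈ 8.66126
m_b = ½√(2·141.61 + 2·169 − 51.84) = ½√569.38 ≈ ½·23.8617 ≈ 11.9308
m_c = ½√(2·141.61 + 2·51.84 − 169) = ½√217.9 ≈ ½·14.7614 ≈ 7.38072

m_a = 8.661, m_b = 11.93, m_c = 7.381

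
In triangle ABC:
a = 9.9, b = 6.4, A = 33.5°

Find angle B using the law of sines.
a/sin(A) = b/sin(B)  ⇒  sin(B) = b·sin(A)/a = 6.4·sin(33.5°)/9.9
sin(33.5°) ≈ 0.551937
sin(B) ≈ 6.4·0.551937/9.9 ≈ 3.5324/9.9 ≈ 0.356808
B = arcsin(0.356808) ≈ 20.9043°
(Since b ≤ a we need B ≤ A, so the obtuse alternative 180° − 20.9043° ≈ 159.096° is rejected.)

B = 20.9°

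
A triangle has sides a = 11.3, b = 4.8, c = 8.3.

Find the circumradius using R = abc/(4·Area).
First find the area with Heron's formula.
s = (11.3 + 4.8 + 8.3)/2 = 12.2
Area = √(s(s−a)(s−b)(s−c)) = √(12.2·0.9·7.4·3.9) ≈ √316.883 ≈ 17.8012
abc = 11.3·4.8·8.3 = 450.192
R = abc/(4·Area) ≈ 450.192/(4·17.8012) = 450.192/71.2048 ≈ 6.32249

R = 6.322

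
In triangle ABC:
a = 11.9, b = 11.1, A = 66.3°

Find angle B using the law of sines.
a/sin(A) = b/sin(B)  ⇒  sin(B) = b·sin(A)/a = 11.1·sin(66.3°)/11.9
sin(66.3°) ≈ 0.915663
sin(B) ≈ 11.1·0.915663/11.9 ≈ 10.1639/11.9 ≈ 0.854105
B = arcsin(0.854105) ≈ 58.661°
(Since b ≤ a we need B ≤ A, so the obtuse alternative 180° − 58.661° ≈ 121.339° is rejected.)

B = 58.66°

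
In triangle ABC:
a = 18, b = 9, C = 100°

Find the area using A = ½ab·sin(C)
A = ½·a·b·sin(C) = ½·18·9·sin(100°)
sin(100°) ≈ 0.984808
A ≈ ½·162·0.984808 = 81·0.984808 ≈ 79.7694

Area = 79.77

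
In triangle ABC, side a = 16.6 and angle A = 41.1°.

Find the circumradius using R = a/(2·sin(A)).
R = a/(2·sin(A)) = 16.6/(2·sin(41.1°))
sin(41.1°) ≈ 0.657375
R ≈ 16.6/(2·0.657375) = 16.6/1.31475 ≈ 12.626

R = 12.63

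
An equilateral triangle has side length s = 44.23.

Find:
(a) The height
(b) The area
(a) The height splits the triangle into two 30-60-90 halves: h = s·√3/2 = 44.23·1.73205/2 ≈ 76.6086/2 ≈ 38.3043
(b) Area = (√3/4)·s² = (√3/4)·44.23² = (√3/4)·1956.2929 ≈ 0.433013·1956.2929 ≈ 847.1

Height = 38.3, Area = 847.1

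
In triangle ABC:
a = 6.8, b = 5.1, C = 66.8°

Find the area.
Two sides and the included angle (SAS): A = ½·a·b·sin(C) = ½·6.8·5.1·sin(66.8°)
sin(66.8°) ≈ 0.919135
A ≈ ½·34.68·0.919135 = 17.34·0.919135 ≈ 15.9378

Area = 15.94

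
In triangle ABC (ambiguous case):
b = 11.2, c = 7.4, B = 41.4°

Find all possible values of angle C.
b/sin(B) = c/sin(C)  ⇒  sin(C) = c·sin(B)/b = 7.4·sin(41.4°)/11.2
sin(41.4°) ≈ 0.661312
sin(C) ≈ 7.4·0.661312/11.2 ≈ 4.89371/11.2 ≈ 0.436938
Candidate 1: C₁ = arcsin(0.436938) ≈ 25.9087°  →  A = 180° − 41.4° − 25.9087° ≈ 112.691° > 0, valid
Candidate 2: C₂ = 180° − C₁ ≈ 154.091°  →  A = 180° − 41.4° − 154.091° ≈ -15.4913° ≤ 0, not a valid triangle

C = 25.91° (one solution)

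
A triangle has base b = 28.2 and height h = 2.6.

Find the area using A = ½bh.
A = ½·b·h = ½·28.2·2.6 = ½·73.32 = 36.66

Area = 36.66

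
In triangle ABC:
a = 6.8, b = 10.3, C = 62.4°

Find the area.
Two sides and the included angle (SAS): A = ½·a·b·sin(C) = ½·6.8·10.3·sin(62.4°)
sin(62.4°) ≈ 0.886204
A ≈ ½·70.04·0.886204 = 35.02·0.886204 ≈ 31.0348

Area = 31.03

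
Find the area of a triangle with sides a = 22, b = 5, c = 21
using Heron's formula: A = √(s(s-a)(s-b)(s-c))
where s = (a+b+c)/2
s = (22 + 5 + 21)/2 = 48/2 = 24
s − a = 2, s − b = 19, s − c = 3
s(s−a)(s−b)(s−c) = 24·2·19·3 = 2736
Area = √2736 ≈ 52.3068

s = 24.0, Area = 52.31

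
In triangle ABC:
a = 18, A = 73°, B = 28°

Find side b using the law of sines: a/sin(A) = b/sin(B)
a/sin(A) = b/sin(B)  ⇒  b = a·sin(B)/sin(A) = 18·sin(28°)/sin(73°)
sin(28°) ≈ 0.469472, sin(73°) ≈ 0.956305
b ≈ 18·0.469472/0.956305 ≈ 8.45049/0.956305 ≈ 8.83661

b = 8.837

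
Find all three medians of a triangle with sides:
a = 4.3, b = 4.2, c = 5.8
Median formula: m_a = ½√(2b² + 2c² − a²) (and cyclically). a² = 18.49, b² = 17.64, c² = 33.64.
m_a = ½√(2·17.64 + 2·33.64 − 18.49) = ½√84.07 ≈ ½·9.16897 ≈ 4.58448
m_b = ½√(2·18.49 + 2·33.64 − 17.64) = ½√86.62 ≈ ½·9.30699 ≈ 4.65349
m_c = ½√(2·18.49 + 2·17.64 − 33.64) = ½√38.62 ≈ ½·6.2145 ≈ 3.10725

m_a = 4.584, m_b = 4.653, m_c = 3.107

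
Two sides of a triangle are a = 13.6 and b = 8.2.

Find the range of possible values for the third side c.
Triangle inequality: |a − b| < c < a + b
|a − b| = |13.6 − 8.2| = 5.4
a + b = 13.6 + 8.2 = 21.8

5.4 < c < 21.8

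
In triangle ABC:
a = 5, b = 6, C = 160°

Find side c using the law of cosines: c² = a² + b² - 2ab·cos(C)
c² = 5² + 6² − 2·5·6·cos(160°)
cos(160°) ≈ -0.939693
c² ≈ 25 + 36 − 60·(-0.939693) ≈ 61 + 56.3816 ≈ 117.382
c ≈ √117.382 ≈ 10.8343

c = 10.83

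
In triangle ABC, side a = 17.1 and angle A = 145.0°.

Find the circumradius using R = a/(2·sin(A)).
R = a/(2·sin(A)) = 17.1/(2·sin(145.0°))
sin(145.0°) ≈ 0.573576
R ≈ 17.1/(2·0.573576) = 17.1/1.14715 ≈ 14.9065

R = 14.91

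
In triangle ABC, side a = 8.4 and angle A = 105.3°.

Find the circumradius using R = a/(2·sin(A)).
R = a/(2·sin(A)) = 8.4/(2·sin(105.3°))
sin(105.3°) ≈ 0.964557
R ≈ 8.4/(2·0.964557) = 8.4/1.92911 ≈ 4.35433

R = 4.354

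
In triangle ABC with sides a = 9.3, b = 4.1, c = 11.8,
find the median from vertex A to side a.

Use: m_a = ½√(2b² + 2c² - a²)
m_a = ½√(2·4.1² + 2·11.8² − 9.3²) = ½√(2·16.81 + 2·139.24 − 86.49) = ½√(33.62 + 278.48 − 86.49) = ½√225.61
√225.61 ≈ 15.0203, so m_a ≈ 7.51016

m_a = 7.51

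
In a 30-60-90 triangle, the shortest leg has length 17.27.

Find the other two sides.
In a 30-60-90 triangle the sides are in ratio 1 : √3 : 2 (short leg : long leg : hypotenuse).
Long leg = 17.27·√3 ≈ 17.27·1.73205 ≈ 29.9125
Hypotenuse = 2·17.27 = 34.54

Long leg = 17.27√3 = 29.91, Hypotenuse = 34.54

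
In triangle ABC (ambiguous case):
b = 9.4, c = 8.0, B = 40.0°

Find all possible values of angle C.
b/sin(B) = c/sin(C)  ⇒  sin(C) = c·sin(B)/b = 8.0·sin(40.0°)/9.4
sin(40.0°) ≈ 0.642788
sin(C) ≈ 8.0·0.642788/9.4 ≈ 5.1423/9.4 ≈ 0.547053
Candidate 1: C₁ = arcsin(0.547053) ≈ 33.1651°  →  A = 180° − 40.0° − 33.1651° ≈ 106.835° > 0, valid
Candidate 2: C₂ = 180° − C₁ ≈ 146.835°  →  A = 180° − 40.0° − 146.835° ≈ -6.8349° ≤ 0, not a valid triangle

C = 33.17° (one solution)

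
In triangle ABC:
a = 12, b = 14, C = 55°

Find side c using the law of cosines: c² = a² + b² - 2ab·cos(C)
c² = 12² + 14² − 2·12·14·cos(55°)
cos(55°) ≈ 0.573576
c² ≈ 144 + 196 − 336·(0.573576) ≈ 340 − 192.722 ≈ 147.278
c ≈ √147.278 ≈ 12.1358

c = 12.14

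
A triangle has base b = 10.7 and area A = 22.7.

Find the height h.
A = ½·b·h  ⇒  h = 2A/b = 2·22.7/10.7 = 45.4/10.7 ≈ 4.24299

h = 4.243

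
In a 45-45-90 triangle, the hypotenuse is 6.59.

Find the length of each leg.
In a 45-45-90 triangle hypotenuse = leg·√2, so leg = hypotenuse/√2.
Leg = 6.59/√2 ≈ 6.59/1.41421 ≈ 4.65983

Each leg = 4.66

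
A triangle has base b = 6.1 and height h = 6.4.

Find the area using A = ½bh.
A = ½·b·h = ½·6.1·6.4 = ½·39.04 = 19.52

Area = 19.52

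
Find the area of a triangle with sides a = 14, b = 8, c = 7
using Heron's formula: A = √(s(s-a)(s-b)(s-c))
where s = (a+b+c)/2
s = (14 + 8 + 7)/2 = 29/2 = 14.5
s − a = 0.5, s − b = 6.5, s − c = 7.5
s(s−a)(s−b)(s−c) = 14.5·0.5·6.5·7.5 = 353.4375
Area = √353.4375 ≈ 18.7999

s = 14.5, Area = 18.8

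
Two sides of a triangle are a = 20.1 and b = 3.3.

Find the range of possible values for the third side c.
Triangle inequality: |a − b| < c < a + b
|a − b| = |20.1 − 3.3| = 16.8
a + b = 20.1 + 3.3 = 23.4

16.8 < c < 23.4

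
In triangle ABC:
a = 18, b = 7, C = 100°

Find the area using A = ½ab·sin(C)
A = ½·a·b·sin(C) = ½·18·7·sin(100°)
sin(100°) ≈ 0.984808
A ≈ ½·126·0.984808 = 63·0.984808 ≈ 62.0429

Area = 62.04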